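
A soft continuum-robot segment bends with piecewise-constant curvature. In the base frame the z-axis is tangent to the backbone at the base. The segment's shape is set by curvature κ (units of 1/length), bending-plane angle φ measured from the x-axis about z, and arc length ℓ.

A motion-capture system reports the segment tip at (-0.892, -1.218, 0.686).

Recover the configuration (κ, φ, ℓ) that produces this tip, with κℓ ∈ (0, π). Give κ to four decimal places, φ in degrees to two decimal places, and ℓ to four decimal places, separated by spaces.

ρ = √(x²+y²) = √(-0.892² + -1.218²) = 1.50970
φ = atan2(y, x) mod 360° = atan2(-1.218, -0.892) = 233.7829°
|p|² = ρ² + z² = 1.50970² + 0.686² = 2.74978
κ = 2ρ / |p|² = 2×1.50970 / 2.74978 = 1.09805
θ = 2·atan2(ρ, z) = 2·atan2(1.50970, 0.686) = 2.28859 rad
ℓ = θ/κ = 2.28859/1.09805 = 2.08423

1.0980 233.78 2.0842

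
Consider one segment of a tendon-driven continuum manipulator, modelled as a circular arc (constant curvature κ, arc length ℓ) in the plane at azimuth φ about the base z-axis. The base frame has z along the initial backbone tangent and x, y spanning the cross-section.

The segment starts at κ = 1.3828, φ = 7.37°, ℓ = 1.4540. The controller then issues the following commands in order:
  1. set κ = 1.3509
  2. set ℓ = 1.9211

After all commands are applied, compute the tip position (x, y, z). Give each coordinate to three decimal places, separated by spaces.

initial: κ=1.3828, φ=7.37°, ℓ=1.4540
cmd 1: set κ=1.3509 → (κ,φ,ℓ)=(1.3509,7.37°,1.4540) → tip=(1.0156,0.1314,0.6837)
cmd 2: set ℓ=1.9211 → (κ,φ,ℓ)=(1.3509,7.37°,1.9211) → tip=(1.3614,0.1761,0.3846)

1.361 0.176 0.385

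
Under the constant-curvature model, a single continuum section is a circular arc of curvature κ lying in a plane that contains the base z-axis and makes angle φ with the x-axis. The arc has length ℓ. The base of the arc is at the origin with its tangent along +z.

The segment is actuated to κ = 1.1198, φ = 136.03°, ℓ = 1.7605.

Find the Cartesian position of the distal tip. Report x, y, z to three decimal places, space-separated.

θ = κ·ℓ = 1.1198 × 1.7605 = 1.97141 rad
ρ = (1 − cos θ)/κ = (1 − -0.38998)/1.1198 = 1.24128
z = sin θ / κ = 0.92082/1.1198 = 0.82231
x = ρ cos φ = 1.24128 × cos(136.03°) = -0.89335
y = ρ sin φ = 1.24128 × sin(136.03°) = 0.86180

-0.893 0.862 0.822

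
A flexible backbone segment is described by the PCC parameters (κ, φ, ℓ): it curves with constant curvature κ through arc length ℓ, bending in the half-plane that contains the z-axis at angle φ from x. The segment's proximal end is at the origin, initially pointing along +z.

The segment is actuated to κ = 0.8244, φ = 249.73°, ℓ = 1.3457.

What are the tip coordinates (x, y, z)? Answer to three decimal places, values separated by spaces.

θ = κ·ℓ = 0.8244 × 1.3457 = 1.10940 rad
ρ = (1 − cos θ)/κ = (1 − 0.44520)/0.8244 = 0.67297
z = sin θ / κ = 0.89543/0.8244 = 1.08616
x = ρ cos φ = 0.67297 × cos(249.73°) = -0.23315
y = ρ sin φ = 0.67297 × sin(249.73°) = -0.63129

-0.233 -0.631 1.086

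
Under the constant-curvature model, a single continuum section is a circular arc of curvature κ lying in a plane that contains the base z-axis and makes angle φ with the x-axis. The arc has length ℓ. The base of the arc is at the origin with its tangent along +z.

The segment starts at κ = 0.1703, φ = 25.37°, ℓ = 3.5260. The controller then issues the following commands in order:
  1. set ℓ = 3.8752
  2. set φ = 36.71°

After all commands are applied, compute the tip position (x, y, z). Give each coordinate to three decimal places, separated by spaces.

0.988 0.737 3.600

initial: κ=0.1703, φ=25.37°, ℓ=3.5260
cmd 1: set ℓ=3.8752 → (κ,φ,ℓ)=(0.1703,25.37°,3.8752) → tip=(1.1141,0.5283,3.6000)
cmd 2: set φ=36.71° → (κ,φ,ℓ)=(0.1703,36.71°,3.8752) → tip=(0.9884,0.7370,3.6000)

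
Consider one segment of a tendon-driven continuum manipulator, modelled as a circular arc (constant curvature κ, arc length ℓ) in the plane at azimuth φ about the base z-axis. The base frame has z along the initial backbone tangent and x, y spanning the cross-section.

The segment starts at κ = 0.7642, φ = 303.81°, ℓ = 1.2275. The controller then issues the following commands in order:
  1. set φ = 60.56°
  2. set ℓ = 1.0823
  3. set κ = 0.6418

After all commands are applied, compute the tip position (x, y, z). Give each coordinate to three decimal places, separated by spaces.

0.177 0.314 0.997

initial: κ=0.7642, φ=303.81°, ℓ=1.2275
cmd 1: set φ=60.56° → (κ,φ,ℓ)=(0.7642,60.56°,1.2275) → tip=(0.2628,0.4657,1.0552)
cmd 2: set ℓ=1.0823 → (κ,φ,ℓ)=(0.7642,60.56°,1.0823) → tip=(0.2077,0.3681,0.9631)
cmd 3: set κ=0.6418 → (κ,φ,ℓ)=(0.6418,60.56°,1.0823) → tip=(0.1774,0.3144,0.9973)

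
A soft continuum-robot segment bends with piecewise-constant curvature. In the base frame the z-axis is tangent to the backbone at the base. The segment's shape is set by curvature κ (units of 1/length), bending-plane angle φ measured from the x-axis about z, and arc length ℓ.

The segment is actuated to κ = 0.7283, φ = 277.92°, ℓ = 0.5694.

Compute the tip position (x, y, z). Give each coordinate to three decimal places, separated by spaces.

θ = κ·ℓ = 0.7283 × 0.5694 = 0.41469 rad
ρ = (1 − cos θ)/κ = (1 − 0.91524)/0.7283 = 0.11638
z = sin θ / κ = 0.40291/0.7283 = 0.55322
x = ρ cos φ = 0.11638 × cos(277.92°) = 0.01604
y = ρ sin φ = 0.11638 × sin(277.92°) = -0.11527

0.016 -0.115 0.553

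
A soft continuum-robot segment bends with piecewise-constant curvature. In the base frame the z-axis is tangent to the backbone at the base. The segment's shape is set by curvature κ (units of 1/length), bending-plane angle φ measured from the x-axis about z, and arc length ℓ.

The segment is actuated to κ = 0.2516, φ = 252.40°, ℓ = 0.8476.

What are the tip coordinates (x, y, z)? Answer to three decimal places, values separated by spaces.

-0.027 -0.086 0.841

θ = κ·ℓ = 0.2516 × 0.8476 = 0.21326 rad
ρ = (1 − cos θ)/κ = (1 − 0.97735)/0.2516 = 0.09004
z = sin θ / κ = 0.21164/0.2516 = 0.84119
x = ρ cos φ = 0.09004 × cos(252.40°) = -0.02722
y = ρ sin φ = 0.09004 × sin(252.40°) = -0.08582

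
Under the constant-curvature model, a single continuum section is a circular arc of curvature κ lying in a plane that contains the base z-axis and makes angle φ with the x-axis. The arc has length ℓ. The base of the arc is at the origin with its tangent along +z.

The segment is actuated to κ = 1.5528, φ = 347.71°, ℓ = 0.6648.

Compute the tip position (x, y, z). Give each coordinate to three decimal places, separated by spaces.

θ = κ·ℓ = 1.5528 × 0.6648 = 1.03230 rad
ρ = (1 − cos θ)/κ = (1 − 0.51284)/1.5528 = 0.31373
z = sin θ / κ = 0.85848/1.5528 = 0.55286
x = ρ cos φ = 0.31373 × cos(347.71°) = 0.30654
y = ρ sin φ = 0.31373 × sin(347.71°) = -0.06678

0.307 -0.067 0.553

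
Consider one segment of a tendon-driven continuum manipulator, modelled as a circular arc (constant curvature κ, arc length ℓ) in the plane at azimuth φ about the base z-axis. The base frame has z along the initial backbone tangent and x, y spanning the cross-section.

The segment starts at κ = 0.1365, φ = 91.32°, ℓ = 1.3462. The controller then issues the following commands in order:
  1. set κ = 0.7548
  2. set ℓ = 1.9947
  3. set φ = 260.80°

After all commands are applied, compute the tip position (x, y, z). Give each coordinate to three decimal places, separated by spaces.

initial: κ=0.1365, φ=91.32°, ℓ=1.3462
cmd 1: set κ=0.7548 → (κ,φ,ℓ)=(0.7548,91.32°,1.3462) → tip=(-0.0144,0.6269,1.1262)
cmd 2: set ℓ=1.9947 → (κ,φ,ℓ)=(0.7548,91.32°,1.9947) → tip=(-0.0285,1.2382,1.3220)
cmd 3: set φ=260.80° → (κ,φ,ℓ)=(0.7548,260.80°,1.9947) → tip=(-0.1980,-1.2226,1.3220)

-0.198 -1.223 1.322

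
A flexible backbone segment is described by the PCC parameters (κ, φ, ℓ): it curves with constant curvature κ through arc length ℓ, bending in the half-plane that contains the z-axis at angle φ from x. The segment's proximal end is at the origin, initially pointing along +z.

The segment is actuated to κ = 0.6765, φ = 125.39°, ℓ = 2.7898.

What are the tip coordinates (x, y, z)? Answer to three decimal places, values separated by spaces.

-1.123 1.580 1.405

θ = κ·ℓ = 0.6765 × 2.7898 = 1.88730 rad
ρ = (1 − cos θ)/κ = (1 − -0.31125)/0.6765 = 1.93828
z = sin θ / κ = 0.95033/0.6765 = 1.40477
x = ρ cos φ = 1.93828 × cos(125.39°) = -1.12253
y = ρ sin φ = 1.93828 × sin(125.39°) = 1.58014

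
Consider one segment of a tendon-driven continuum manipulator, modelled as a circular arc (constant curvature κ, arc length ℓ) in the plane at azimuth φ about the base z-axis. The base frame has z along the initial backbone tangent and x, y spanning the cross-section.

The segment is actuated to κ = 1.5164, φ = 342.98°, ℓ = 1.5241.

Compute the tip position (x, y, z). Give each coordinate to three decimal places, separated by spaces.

1.056 -0.323 0.487

θ = κ·ℓ = 1.5164 × 1.5241 = 2.31115 rad
ρ = (1 − cos θ)/κ = (1 − -0.67455)/1.5164 = 1.10429
z = sin θ / κ = 0.73823/1.5164 = 0.48683
x = ρ cos φ = 1.10429 × cos(342.98°) = 1.05593
y = ρ sin φ = 1.10429 × sin(342.98°) = -0.32323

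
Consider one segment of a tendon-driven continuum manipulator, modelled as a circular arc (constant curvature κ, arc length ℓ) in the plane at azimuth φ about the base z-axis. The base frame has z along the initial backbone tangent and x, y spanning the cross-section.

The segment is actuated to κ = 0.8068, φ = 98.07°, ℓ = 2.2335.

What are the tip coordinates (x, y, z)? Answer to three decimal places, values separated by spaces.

-0.214 1.508 1.206

θ = κ·ℓ = 0.8068 × 2.2335 = 1.80199 rad
ρ = (1 − cos θ)/κ = (1 − -0.22914)/0.8068 = 1.52347
z = sin θ / κ = 0.97339/0.8068 = 1.20649
x = ρ cos φ = 1.52347 × cos(98.07°) = -0.21387
y = ρ sin φ = 1.52347 × sin(98.07°) = 1.50839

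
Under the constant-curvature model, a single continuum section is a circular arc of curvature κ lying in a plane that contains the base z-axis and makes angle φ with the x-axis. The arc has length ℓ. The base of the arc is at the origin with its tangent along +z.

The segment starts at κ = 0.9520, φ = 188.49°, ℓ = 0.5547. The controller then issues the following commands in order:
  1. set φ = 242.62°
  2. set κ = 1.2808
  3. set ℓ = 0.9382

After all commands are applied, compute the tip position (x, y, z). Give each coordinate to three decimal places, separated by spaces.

initial: κ=0.9520, φ=188.49°, ℓ=0.5547
cmd 1: set φ=242.62° → (κ,φ,ℓ)=(0.9520,242.62°,0.5547) → tip=(-0.0658,-0.1271,0.5293)
cmd 2: set κ=1.2808 → (κ,φ,ℓ)=(1.2808,242.62°,0.5547) → tip=(-0.0869,-0.1677,0.5092)
cmd 3: set ℓ=0.9382 → (κ,φ,ℓ)=(1.2808,242.62°,0.9382) → tip=(-0.2295,-0.4431,0.7282)

-0.230 -0.443 0.728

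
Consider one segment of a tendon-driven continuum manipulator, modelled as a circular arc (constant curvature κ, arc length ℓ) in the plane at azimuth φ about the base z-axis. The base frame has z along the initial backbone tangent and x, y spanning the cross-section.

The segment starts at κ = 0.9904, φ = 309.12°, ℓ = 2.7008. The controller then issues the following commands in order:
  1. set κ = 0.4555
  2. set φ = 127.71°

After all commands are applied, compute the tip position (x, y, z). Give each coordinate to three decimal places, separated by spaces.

initial: κ=0.9904, φ=309.12°, ℓ=2.7008
cmd 1: set κ=0.4555 → (κ,φ,ℓ)=(0.4555,309.12°,2.7008) → tip=(0.9225,-1.1343,2.0693)
cmd 2: set φ=127.71° → (κ,φ,ℓ)=(0.4555,127.71°,2.7008) → tip=(-0.8943,1.1567,2.0693)

-0.894 1.157 2.069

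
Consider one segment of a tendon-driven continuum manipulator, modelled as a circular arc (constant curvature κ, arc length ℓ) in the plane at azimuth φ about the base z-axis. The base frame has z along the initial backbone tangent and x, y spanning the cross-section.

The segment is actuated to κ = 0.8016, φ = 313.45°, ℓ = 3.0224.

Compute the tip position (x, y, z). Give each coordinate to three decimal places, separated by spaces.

1.504 -1.587 0.821

θ = κ·ℓ = 0.8016 × 3.0224 = 2.42276 rad
ρ = (1 − cos θ)/κ = (1 − -0.75257)/0.8016 = 2.18634
z = sin θ / κ = 0.65851/0.8016 = 0.82149
x = ρ cos φ = 2.18634 × cos(313.45°) = 1.50359
y = ρ sin φ = 2.18634 × sin(313.45°) = -1.58723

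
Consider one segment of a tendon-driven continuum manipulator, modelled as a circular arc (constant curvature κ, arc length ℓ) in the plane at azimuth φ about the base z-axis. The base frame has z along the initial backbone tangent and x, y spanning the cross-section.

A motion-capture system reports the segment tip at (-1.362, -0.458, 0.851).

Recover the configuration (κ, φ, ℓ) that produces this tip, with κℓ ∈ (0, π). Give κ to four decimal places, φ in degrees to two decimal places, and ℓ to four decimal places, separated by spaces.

ρ = √(x²+y²) = √(-1.362² + -0.458²) = 1.43694
φ = atan2(y, x) mod 360° = atan2(-0.458, -1.362) = 198.5863°
|p|² = ρ² + z² = 1.43694² + 0.851² = 2.78901
κ = 2ρ / |p|² = 2×1.43694 / 2.78901 = 1.03043
θ = 2·atan2(ρ, z) = 2·atan2(1.43694, 0.851) = 2.07222 rad
ℓ = θ/κ = 2.07222/1.03043 = 2.01102

1.0304 198.59 2.0110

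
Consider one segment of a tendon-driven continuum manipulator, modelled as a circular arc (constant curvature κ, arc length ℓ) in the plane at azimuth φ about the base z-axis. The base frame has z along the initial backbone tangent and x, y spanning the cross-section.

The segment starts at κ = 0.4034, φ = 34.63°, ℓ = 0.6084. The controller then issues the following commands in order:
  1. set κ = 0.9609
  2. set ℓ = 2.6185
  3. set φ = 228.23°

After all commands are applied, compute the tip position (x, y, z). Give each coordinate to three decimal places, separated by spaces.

initial: κ=0.4034, φ=34.63°, ℓ=0.6084
cmd 1: set κ=0.9609 → (κ,φ,ℓ)=(0.9609,34.63°,0.6084) → tip=(0.1422,0.0982,0.5743)
cmd 2: set ℓ=2.6185 → (κ,φ,ℓ)=(0.9609,34.63°,2.6185) → tip=(1.5505,1.0708,0.6093)
cmd 3: set φ=228.23° → (κ,φ,ℓ)=(0.9609,228.23°,2.6185) → tip=(-1.2553,-1.4054,0.6093)

-1.255 -1.405 0.609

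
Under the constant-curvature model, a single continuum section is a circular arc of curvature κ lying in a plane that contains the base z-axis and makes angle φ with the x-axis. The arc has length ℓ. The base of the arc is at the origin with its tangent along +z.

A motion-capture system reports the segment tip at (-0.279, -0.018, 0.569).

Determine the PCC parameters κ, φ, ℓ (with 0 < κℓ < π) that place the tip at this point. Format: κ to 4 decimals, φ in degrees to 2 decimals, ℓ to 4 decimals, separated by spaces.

1.3912 183.69 0.6566

ρ = √(x²+y²) = √(-0.279² + -0.018²) = 0.27958
φ = atan2(y, x) mod 360° = atan2(-0.018, -0.279) = 183.6914°
|p|² = ρ² + z² = 0.27958² + 0.569² = 0.40193
κ = 2ρ / |p|² = 2×0.27958 / 0.40193 = 1.39120
θ = 2·atan2(ρ, z) = 2·atan2(0.27958, 0.569) = 0.91341 rad
ℓ = θ/κ = 0.91341/1.39120 = 0.65656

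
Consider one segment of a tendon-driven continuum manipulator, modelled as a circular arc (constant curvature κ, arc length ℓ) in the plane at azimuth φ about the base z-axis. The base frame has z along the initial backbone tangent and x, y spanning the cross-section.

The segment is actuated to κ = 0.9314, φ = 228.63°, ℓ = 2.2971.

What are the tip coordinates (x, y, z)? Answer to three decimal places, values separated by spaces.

-1.092 -1.240 0.905

θ = κ·ℓ = 0.9314 × 2.2971 = 2.13952 rad
ρ = (1 − cos θ)/κ = (1 − -0.53856)/0.9314 = 1.65187
z = sin θ / κ = 0.84259/0.9314 = 0.90465
x = ρ cos φ = 1.65187 × cos(228.63°) = -1.09176
y = ρ sin φ = 1.65187 × sin(228.63°) = -1.23966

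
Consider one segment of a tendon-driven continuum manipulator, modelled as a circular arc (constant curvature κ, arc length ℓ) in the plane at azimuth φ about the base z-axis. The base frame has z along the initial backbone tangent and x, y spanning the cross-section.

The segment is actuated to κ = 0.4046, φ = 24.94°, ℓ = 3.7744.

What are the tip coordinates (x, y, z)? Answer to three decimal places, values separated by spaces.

θ = κ·ℓ = 0.4046 × 3.7744 = 1.52712 rad
ρ = (1 − cos θ)/κ = (1 − 0.04366)/0.4046 = 2.36367
z = sin θ / κ = 0.99905/0.4046 = 2.46922
x = ρ cos φ = 2.36367 × cos(24.94°) = 2.14325
y = ρ sin φ = 2.36367 × sin(24.94°) = 0.99669

2.143 0.997 2.469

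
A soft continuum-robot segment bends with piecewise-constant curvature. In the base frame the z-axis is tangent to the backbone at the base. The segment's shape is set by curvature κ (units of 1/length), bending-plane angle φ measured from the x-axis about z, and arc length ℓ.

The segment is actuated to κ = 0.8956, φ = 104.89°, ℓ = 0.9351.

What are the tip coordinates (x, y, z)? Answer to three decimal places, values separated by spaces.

θ = κ·ℓ = 0.8956 × 0.9351 = 0.83748 rad
ρ = (1 − cos θ)/κ = (1 − 0.66934)/0.8956 = 0.36920
z = sin θ / κ = 0.74296/0.8956 = 0.82956
x = ρ cos φ = 0.36920 × cos(104.89°) = -0.09487
y = ρ sin φ = 0.36920 × sin(104.89°) = 0.35681

-0.095 0.357 0.830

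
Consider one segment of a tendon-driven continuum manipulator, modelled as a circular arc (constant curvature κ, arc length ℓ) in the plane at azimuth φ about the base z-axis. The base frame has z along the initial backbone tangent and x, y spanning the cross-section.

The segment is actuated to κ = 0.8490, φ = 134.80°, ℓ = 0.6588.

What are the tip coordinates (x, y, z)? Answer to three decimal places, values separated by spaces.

-0.126 0.127 0.625

θ = κ·ℓ = 0.8490 × 0.6588 = 0.55932 rad
ρ = (1 − cos θ)/κ = (1 − 0.84762)/0.8490 = 0.17949
z = sin θ / κ = 0.53061/0.8490 = 0.62498
x = ρ cos φ = 0.17949 × cos(134.80°) = -0.12647
y = ρ sin φ = 0.17949 × sin(134.80°) = 0.12736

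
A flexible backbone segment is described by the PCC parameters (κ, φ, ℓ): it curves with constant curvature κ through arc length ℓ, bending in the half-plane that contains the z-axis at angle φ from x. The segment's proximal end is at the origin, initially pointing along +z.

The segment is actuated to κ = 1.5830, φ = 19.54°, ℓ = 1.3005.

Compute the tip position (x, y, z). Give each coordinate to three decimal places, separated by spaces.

θ = κ·ℓ = 1.5830 × 1.3005 = 2.05869 rad
ρ = (1 − cos θ)/κ = (1 − -0.46877)/1.5830 = 0.92784
z = sin θ / κ = 0.88332/1.5830 = 0.55800
x = ρ cos φ = 0.92784 × cos(19.54°) = 0.87440
y = ρ sin φ = 0.92784 × sin(19.54°) = 0.31033

0.874 0.310 0.558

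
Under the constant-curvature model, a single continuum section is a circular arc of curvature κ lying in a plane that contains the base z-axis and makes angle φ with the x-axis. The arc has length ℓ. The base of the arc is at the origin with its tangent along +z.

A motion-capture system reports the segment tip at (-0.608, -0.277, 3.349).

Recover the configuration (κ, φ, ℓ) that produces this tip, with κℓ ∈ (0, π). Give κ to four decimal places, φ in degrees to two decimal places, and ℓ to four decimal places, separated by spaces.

0.1146 204.49 3.4372

ρ = √(x²+y²) = √(-0.608² + -0.277²) = 0.66813
φ = atan2(y, x) mod 360° = atan2(-0.277, -0.608) = 204.4936°
|p|² = ρ² + z² = 0.66813² + 3.349² = 11.66219
κ = 2ρ / |p|² = 2×0.66813 / 11.66219 = 0.11458
θ = 2·atan2(ρ, z) = 2·atan2(0.66813, 3.349) = 0.39383 rad
ℓ = θ/κ = 0.39383/0.11458 = 3.43717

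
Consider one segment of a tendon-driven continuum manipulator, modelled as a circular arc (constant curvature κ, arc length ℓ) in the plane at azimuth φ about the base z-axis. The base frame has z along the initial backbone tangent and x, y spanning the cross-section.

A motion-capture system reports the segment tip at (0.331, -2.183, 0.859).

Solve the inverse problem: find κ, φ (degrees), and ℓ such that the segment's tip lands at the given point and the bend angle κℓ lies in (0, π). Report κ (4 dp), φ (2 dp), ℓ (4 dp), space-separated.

ρ = √(x²+y²) = √(0.331² + -2.183²) = 2.20795
φ = atan2(y, x) mod 360° = atan2(-2.183, 0.331) = 278.6219°
|p|² = ρ² + z² = 2.20795² + 0.859² = 5.61293
κ = 2ρ / |p|² = 2×2.20795 / 5.61293 = 0.78674
θ = 2·atan2(ρ, z) = 2·atan2(2.20795, 0.859) = 2.39953 rad
ℓ = θ/κ = 2.39953/0.78674 = 3.04998

0.7867 278.62 3.0500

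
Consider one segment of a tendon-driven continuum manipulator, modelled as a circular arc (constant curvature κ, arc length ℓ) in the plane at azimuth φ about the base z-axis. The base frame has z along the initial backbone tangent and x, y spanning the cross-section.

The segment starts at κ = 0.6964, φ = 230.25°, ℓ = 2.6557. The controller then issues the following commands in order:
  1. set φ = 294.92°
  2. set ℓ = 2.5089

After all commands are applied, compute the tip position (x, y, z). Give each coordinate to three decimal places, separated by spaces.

0.711 -1.531 1.414

initial: κ=0.6964, φ=230.25°, ℓ=2.6557
cmd 1: set φ=294.92° → (κ,φ,ℓ)=(0.6964,294.92°,2.6557) → tip=(0.7715,-1.6604,1.3806)
cmd 2: set ℓ=2.5089 → (κ,φ,ℓ)=(0.6964,294.92°,2.5089) → tip=(0.7112,-1.5308,1.4137)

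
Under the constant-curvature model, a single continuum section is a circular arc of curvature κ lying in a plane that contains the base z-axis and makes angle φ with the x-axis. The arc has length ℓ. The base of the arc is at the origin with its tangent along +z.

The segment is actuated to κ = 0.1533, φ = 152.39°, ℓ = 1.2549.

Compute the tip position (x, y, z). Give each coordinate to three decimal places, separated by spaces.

-0.107 0.056 1.247

θ = κ·ℓ = 0.1533 × 1.2549 = 0.19238 rad
ρ = (1 − cos θ)/κ = (1 − 0.98155)/0.1533 = 0.12033
z = sin θ / κ = 0.19119/0.1533 = 1.24717
x = ρ cos φ = 0.12033 × cos(152.39°) = -0.10663
y = ρ sin φ = 0.12033 × sin(152.39°) = 0.05577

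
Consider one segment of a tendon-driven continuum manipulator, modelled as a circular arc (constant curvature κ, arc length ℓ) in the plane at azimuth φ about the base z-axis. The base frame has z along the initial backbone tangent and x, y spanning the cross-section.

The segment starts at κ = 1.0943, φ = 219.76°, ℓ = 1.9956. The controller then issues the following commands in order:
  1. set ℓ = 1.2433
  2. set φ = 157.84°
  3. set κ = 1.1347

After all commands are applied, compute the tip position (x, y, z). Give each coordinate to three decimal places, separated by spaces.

initial: κ=1.0943, φ=219.76°, ℓ=1.9956
cmd 1: set ℓ=1.2433 → (κ,φ,ℓ)=(1.0943,219.76°,1.2433) → tip=(-0.5559,-0.4625,0.8937)
cmd 2: set φ=157.84° → (κ,φ,ℓ)=(1.0943,157.84°,1.2433) → tip=(-0.6697,0.2728,0.8937)
cmd 3: set κ=1.1347 → (κ,φ,ℓ)=(1.1347,157.84°,1.2433) → tip=(-0.6861,0.2794,0.8700)

-0.686 0.279 0.870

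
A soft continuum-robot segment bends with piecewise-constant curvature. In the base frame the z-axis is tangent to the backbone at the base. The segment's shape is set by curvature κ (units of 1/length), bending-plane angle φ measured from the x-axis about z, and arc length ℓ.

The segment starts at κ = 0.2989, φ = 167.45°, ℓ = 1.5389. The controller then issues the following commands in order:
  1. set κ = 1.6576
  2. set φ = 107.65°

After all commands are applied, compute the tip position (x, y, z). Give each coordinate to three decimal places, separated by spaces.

-0.335 1.052 0.336

initial: κ=0.2989, φ=167.45°, ℓ=1.5389
cmd 1: set κ=1.6576 → (κ,φ,ℓ)=(1.6576,167.45°,1.5389) → tip=(-1.0779,0.2400,0.3360)
cmd 2: set φ=107.65° → (κ,φ,ℓ)=(1.6576,107.65°,1.5389) → tip=(-0.3348,1.0523,0.3360)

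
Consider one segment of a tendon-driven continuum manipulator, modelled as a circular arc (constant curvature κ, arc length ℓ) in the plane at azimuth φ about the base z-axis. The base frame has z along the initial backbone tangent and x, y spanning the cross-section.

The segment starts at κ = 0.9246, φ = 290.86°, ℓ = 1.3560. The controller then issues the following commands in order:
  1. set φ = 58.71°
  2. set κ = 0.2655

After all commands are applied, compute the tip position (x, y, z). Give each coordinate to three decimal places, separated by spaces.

initial: κ=0.9246, φ=290.86°, ℓ=1.3560
cmd 1: set φ=58.71° → (κ,φ,ℓ)=(0.9246,58.71°,1.3560) → tip=(0.3866,0.6361,1.0276)
cmd 2: set κ=0.2655 → (κ,φ,ℓ)=(0.2655,58.71°,1.3560) → tip=(0.1254,0.2063,1.3269)

0.125 0.206 1.327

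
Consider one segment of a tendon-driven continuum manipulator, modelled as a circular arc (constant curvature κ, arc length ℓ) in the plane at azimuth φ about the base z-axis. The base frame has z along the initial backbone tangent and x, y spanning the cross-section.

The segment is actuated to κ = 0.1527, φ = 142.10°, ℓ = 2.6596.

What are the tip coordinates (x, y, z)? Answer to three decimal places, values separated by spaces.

-0.420 0.327 2.587

θ = κ·ℓ = 0.1527 × 2.6596 = 0.40612 rad
ρ = (1 − cos θ)/κ = (1 − 0.91866)/0.1527 = 0.53268
z = sin θ / κ = 0.39505/0.1527 = 2.58709
x = ρ cos φ = 0.53268 × cos(142.10°) = -0.42033
y = ρ sin φ = 0.53268 × sin(142.10°) = 0.32722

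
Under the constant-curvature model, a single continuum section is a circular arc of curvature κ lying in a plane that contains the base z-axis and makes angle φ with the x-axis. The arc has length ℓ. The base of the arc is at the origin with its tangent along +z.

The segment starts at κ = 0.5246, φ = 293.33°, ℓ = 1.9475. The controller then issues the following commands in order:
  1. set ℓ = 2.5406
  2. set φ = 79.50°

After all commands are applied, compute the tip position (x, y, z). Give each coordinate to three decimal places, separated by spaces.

initial: κ=0.5246, φ=293.33°, ℓ=1.9475
cmd 1: set ℓ=2.5406 → (κ,φ,ℓ)=(0.5246,293.33°,2.5406) → tip=(0.5769,-1.3377,1.8525)
cmd 2: set φ=79.50° → (κ,φ,ℓ)=(0.5246,79.50°,2.5406) → tip=(0.2655,1.4324,1.8525)

0.265 1.432 1.852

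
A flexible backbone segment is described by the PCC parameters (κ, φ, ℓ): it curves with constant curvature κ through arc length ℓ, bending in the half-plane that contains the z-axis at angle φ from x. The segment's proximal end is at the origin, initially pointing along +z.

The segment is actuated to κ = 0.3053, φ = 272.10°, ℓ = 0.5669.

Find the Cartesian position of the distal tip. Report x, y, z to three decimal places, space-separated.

0.002 -0.049 0.564

θ = κ·ℓ = 0.3053 × 0.5669 = 0.17307 rad
ρ = (1 − cos θ)/κ = (1 − 0.98506)/0.3053 = 0.04894
z = sin θ / κ = 0.17221/0.3053 = 0.56407
x = ρ cos φ = 0.04894 × cos(272.10°) = 0.00179
y = ρ sin φ = 0.04894 × sin(272.10°) = -0.04890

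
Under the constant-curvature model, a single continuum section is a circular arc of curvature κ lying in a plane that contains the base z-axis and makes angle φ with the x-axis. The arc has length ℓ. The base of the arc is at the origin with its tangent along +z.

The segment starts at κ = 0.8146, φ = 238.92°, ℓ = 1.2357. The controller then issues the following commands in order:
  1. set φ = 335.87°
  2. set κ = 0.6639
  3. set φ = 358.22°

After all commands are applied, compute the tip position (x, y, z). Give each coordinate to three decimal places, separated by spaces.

0.479 -0.015 1.102

initial: κ=0.8146, φ=238.92°, ℓ=1.2357
cmd 1: set φ=335.87° → (κ,φ,ℓ)=(0.8146,335.87°,1.2357) → tip=(0.5212,-0.2335,1.0373)
cmd 2: set κ=0.6639 → (κ,φ,ℓ)=(0.6639,335.87°,1.2357) → tip=(0.4372,-0.1958,1.1017)
cmd 3: set φ=358.22° → (κ,φ,ℓ)=(0.6639,358.22°,1.2357) → tip=(0.4788,-0.0149,1.1017)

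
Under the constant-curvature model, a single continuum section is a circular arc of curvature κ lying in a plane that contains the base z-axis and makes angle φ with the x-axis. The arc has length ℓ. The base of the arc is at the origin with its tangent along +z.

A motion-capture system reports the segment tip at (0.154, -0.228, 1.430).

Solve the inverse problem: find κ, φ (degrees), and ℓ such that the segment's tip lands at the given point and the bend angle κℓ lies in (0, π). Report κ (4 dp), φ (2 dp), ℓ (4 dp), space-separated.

0.2595 304.04 1.4650

ρ = √(x²+y²) = √(0.154² + -0.228²) = 0.27514
φ = atan2(y, x) mod 360° = atan2(-0.228, 0.154) = 304.0366°
|p|² = ρ² + z² = 0.27514² + 1.430² = 2.12060
κ = 2ρ / |p|² = 2×0.27514 / 2.12060 = 0.25949
θ = 2·atan2(ρ, z) = 2·atan2(0.27514, 1.430) = 0.38016 rad
ℓ = θ/κ = 0.38016/0.25949 = 1.46503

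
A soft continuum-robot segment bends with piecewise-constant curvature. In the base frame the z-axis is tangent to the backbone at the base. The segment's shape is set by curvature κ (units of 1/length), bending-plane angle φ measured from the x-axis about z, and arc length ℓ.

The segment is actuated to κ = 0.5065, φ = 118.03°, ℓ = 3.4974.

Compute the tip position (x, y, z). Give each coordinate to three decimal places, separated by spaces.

θ = κ·ℓ = 0.5065 × 3.4974 = 1.77143 rad
ρ = (1 − cos θ)/κ = (1 − -0.19929)/0.5065 = 2.36781
z = sin θ / κ = 0.97994/0.5065 = 1.93473
x = ρ cos φ = 2.36781 × cos(118.03°) = -1.11271
y = ρ sin φ = 2.36781 × sin(118.03°) = 2.09007

-1.113 2.090 1.935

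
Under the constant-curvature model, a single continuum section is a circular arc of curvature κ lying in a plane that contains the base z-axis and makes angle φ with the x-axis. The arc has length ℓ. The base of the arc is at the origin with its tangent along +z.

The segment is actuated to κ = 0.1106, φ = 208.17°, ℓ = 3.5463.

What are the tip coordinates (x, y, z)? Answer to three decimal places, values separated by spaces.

θ = κ·ℓ = 0.1106 × 3.5463 = 0.39222 rad
ρ = (1 − cos θ)/κ = (1 − 0.92406)/0.1106 = 0.68660
z = sin θ / κ = 0.38224/0.1106 = 3.45607
x = ρ cos φ = 0.68660 × cos(208.17°) = -0.60527
y = ρ sin φ = 0.68660 × sin(208.17°) = -0.32413

-0.605 -0.324 3.456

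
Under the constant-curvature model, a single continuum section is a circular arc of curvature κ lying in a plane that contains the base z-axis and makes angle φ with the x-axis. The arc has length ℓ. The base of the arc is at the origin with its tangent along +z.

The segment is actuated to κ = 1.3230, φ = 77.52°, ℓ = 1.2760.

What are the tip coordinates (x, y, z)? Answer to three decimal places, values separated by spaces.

θ = κ·ℓ = 1.3230 × 1.2760 = 1.68815 rad
ρ = (1 − cos θ)/κ = (1 − -0.11708)/1.3230 = 0.84436
z = sin θ / κ = 0.99312/1.3230 = 0.75066
x = ρ cos φ = 0.84436 × cos(77.52°) = 0.18246
y = ρ sin φ = 0.84436 × sin(77.52°) = 0.82440

0.182 0.824 0.751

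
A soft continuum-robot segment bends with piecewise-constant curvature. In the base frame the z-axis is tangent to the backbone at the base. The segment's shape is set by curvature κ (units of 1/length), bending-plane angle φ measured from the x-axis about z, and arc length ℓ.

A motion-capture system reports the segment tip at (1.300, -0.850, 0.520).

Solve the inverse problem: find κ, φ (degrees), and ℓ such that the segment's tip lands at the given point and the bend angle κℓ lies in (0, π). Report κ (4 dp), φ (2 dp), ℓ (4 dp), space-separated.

ρ = √(x²+y²) = √(1.300² + -0.850²) = 1.55322
φ = atan2(y, x) mod 360° = atan2(-0.850, 1.300) = 326.8215°
|p|² = ρ² + z² = 1.55322² + 0.520² = 2.68290
κ = 2ρ / |p|² = 2×1.55322 / 2.68290 = 1.15787
θ = 2·atan2(ρ, z) = 2·atan2(1.55322, 0.520) = 2.49547 rad
ℓ = θ/κ = 2.49547/1.15787 = 2.15523

1.1579 326.82 2.1552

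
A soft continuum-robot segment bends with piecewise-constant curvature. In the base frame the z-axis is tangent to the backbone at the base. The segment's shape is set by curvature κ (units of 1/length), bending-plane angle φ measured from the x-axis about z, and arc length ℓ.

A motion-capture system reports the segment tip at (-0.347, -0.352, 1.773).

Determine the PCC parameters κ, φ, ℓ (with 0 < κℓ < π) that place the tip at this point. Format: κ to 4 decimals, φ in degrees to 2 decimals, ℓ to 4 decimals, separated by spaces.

0.2918 225.41 1.8635

ρ = √(x²+y²) = √(-0.347² + -0.352²) = 0.49428
φ = atan2(y, x) mod 360° = atan2(-0.352, -0.347) = 225.4098°
|p|² = ρ² + z² = 0.49428² + 1.773² = 3.38784
κ = 2ρ / |p|² = 2×0.49428 / 3.38784 = 0.29180
θ = 2·atan2(ρ, z) = 2·atan2(0.49428, 1.773) = 0.54376 rad
ℓ = θ/κ = 0.54376/0.29180 = 1.86348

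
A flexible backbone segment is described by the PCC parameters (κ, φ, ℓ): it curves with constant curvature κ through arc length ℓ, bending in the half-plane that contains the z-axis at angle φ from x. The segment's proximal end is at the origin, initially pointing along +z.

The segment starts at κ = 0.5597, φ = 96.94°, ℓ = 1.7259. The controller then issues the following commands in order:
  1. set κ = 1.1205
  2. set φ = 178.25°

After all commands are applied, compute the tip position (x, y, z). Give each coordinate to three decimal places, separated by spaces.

-1.209 0.037 0.834

initial: κ=0.5597, φ=96.94°, ℓ=1.7259
cmd 1: set κ=1.1205 → (κ,φ,ℓ)=(1.1205,96.94°,1.7259) → tip=(-0.1461,1.2006,0.8343)
cmd 2: set φ=178.25° → (κ,φ,ℓ)=(1.1205,178.25°,1.7259) → tip=(-1.2089,0.0369,0.8343)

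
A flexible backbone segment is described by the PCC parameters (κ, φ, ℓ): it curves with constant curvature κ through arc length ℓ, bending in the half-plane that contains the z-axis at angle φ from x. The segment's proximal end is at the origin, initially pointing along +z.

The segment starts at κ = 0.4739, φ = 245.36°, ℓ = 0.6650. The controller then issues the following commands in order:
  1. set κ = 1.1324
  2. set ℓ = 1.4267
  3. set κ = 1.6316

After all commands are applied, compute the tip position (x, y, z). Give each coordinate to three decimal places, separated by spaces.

-0.431 -0.940 0.446

initial: κ=0.4739, φ=245.36°, ℓ=0.6650
cmd 1: set κ=1.1324 → (κ,φ,ℓ)=(1.1324,245.36°,0.6650) → tip=(-0.0995,-0.2170,0.6039)
cmd 2: set ℓ=1.4267 → (κ,φ,ℓ)=(1.1324,245.36°,1.4267) → tip=(-0.3847,-0.8386,0.8822)
cmd 3: set κ=1.6316 → (κ,φ,ℓ)=(1.6316,245.36°,1.4267) → tip=(-0.4310,-0.9397,0.4455)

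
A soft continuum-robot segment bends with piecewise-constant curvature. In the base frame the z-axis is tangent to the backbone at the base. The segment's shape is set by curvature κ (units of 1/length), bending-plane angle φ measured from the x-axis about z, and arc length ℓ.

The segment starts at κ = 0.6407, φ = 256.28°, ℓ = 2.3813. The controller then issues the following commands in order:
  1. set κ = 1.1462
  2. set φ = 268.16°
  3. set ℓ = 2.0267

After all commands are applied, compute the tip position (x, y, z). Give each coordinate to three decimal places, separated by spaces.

-0.047 -1.468 0.637

initial: κ=0.6407, φ=256.28°, ℓ=2.3813
cmd 1: set κ=1.1462 → (κ,φ,ℓ)=(1.1462,256.28°,2.3813) → tip=(-0.3965,-1.6241,0.3495)
cmd 2: set φ=268.16° → (κ,φ,ℓ)=(1.1462,268.16°,2.3813) → tip=(-0.0537,-1.6710,0.3495)
cmd 3: set ℓ=2.0267 → (κ,φ,ℓ)=(1.1462,268.16°,2.0267) → tip=(-0.0472,-1.4678,0.6370)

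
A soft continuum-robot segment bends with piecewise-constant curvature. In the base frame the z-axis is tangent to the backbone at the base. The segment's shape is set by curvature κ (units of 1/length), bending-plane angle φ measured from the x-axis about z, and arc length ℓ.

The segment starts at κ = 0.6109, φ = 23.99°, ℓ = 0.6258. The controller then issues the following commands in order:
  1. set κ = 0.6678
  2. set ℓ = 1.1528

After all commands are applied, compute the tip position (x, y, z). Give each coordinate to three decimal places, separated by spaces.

initial: κ=0.6109, φ=23.99°, ℓ=0.6258
cmd 1: set κ=0.6678 → (κ,φ,ℓ)=(0.6678,23.99°,0.6258) → tip=(0.1177,0.0524,0.6077)
cmd 2: set ℓ=1.1528 → (κ,φ,ℓ)=(0.6678,23.99°,1.1528) → tip=(0.3858,0.1717,1.0423)

0.386 0.172 1.042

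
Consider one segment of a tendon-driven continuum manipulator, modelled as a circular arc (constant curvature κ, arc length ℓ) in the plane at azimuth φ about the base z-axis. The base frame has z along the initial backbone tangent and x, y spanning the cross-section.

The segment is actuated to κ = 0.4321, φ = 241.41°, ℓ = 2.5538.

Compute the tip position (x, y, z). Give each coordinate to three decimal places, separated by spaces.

-0.609 -1.117 2.066

θ = κ·ℓ = 0.4321 × 2.5538 = 1.10350 rad
ρ = (1 − cos θ)/κ = (1 − 0.45048)/0.4321 = 1.27175
z = sin θ / κ = 0.89279/0.4321 = 2.06616
x = ρ cos φ = 1.27175 × cos(241.41°) = -0.60858
y = ρ sin φ = 1.27175 × sin(241.41°) = -1.11668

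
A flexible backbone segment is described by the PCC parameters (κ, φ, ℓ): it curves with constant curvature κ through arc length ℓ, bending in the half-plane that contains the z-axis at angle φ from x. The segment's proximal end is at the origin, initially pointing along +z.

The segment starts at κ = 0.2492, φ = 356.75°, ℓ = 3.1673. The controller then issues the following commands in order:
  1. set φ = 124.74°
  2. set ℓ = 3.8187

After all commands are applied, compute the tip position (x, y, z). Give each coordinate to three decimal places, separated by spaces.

initial: κ=0.2492, φ=356.75°, ℓ=3.1673
cmd 1: set φ=124.74° → (κ,φ,ℓ)=(0.2492,124.74°,3.1673) → tip=(-0.6761,0.9749,2.8485)
cmd 2: set ℓ=3.8187 → (κ,φ,ℓ)=(0.2492,124.74°,3.8187) → tip=(-0.9596,1.3838,3.2679)

-0.960 1.384 3.268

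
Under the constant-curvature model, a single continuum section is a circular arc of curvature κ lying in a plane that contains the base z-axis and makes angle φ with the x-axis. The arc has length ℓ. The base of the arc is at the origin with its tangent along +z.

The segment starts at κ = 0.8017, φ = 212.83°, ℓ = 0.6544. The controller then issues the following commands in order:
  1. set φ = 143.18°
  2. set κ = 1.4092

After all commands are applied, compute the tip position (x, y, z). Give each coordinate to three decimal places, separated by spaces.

initial: κ=0.8017, φ=212.83°, ℓ=0.6544
cmd 1: set φ=143.18° → (κ,φ,ℓ)=(0.8017,143.18°,0.6544) → tip=(-0.1343,0.1005,0.6248)
cmd 2: set κ=1.4092 → (κ,φ,ℓ)=(1.4092,143.18°,0.6544) → tip=(-0.2249,0.1684,0.5655)

-0.225 0.168 0.566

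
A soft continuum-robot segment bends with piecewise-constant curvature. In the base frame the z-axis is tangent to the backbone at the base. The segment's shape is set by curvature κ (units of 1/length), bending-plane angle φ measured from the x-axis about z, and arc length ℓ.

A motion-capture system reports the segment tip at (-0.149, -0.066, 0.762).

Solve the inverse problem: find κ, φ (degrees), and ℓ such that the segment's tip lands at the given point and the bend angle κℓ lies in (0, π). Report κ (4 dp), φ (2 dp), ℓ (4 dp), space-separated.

ρ = √(x²+y²) = √(-0.149² + -0.066²) = 0.16296
φ = atan2(y, x) mod 360° = atan2(-0.066, -0.149) = 203.8911°
|p|² = ρ² + z² = 0.16296² + 0.762² = 0.60720
κ = 2ρ / |p|² = 2×0.16296 / 0.60720 = 0.53677
θ = 2·atan2(ρ, z) = 2·atan2(0.16296, 0.762) = 0.42138 rad
ℓ = θ/κ = 0.42138/0.53677 = 0.78503

0.5368 203.89 0.7850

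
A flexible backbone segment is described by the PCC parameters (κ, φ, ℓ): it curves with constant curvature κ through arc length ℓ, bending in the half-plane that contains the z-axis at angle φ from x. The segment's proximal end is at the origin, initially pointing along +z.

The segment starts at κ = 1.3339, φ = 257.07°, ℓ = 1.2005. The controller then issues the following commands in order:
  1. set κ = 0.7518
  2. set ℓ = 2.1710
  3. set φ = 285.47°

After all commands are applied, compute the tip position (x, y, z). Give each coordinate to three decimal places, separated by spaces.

0.377 -1.361 1.328

initial: κ=1.3339, φ=257.07°, ℓ=1.2005
cmd 1: set κ=0.7518 → (κ,φ,ℓ)=(0.7518,257.07°,1.2005) → tip=(-0.1132,-0.4931,1.0440)
cmd 2: set ℓ=2.1710 → (κ,φ,ℓ)=(0.7518,257.07°,2.1710) → tip=(-0.3159,-1.3759,1.3276)
cmd 3: set φ=285.47° → (κ,φ,ℓ)=(0.7518,285.47°,2.1710) → tip=(0.3766,-1.3606,1.3276)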